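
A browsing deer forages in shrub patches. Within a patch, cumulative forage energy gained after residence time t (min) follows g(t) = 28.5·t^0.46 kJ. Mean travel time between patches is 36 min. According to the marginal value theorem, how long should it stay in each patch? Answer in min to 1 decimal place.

By the marginal value theorem, leave when the instantaneous gain rate g'(t) equals the habitat-wide average g(t)/(T + t).
g'(t) = 0.46·28.5·t^-0.54. Setting 0.46·28.5·t^-0.54 = 28.5·t^0.46/(36+t) gives 0.46(36+t) = t, so 0.54·t = 0.46×36.
t* = 0.46×36/0.54 = 30.67 min.

30.7 min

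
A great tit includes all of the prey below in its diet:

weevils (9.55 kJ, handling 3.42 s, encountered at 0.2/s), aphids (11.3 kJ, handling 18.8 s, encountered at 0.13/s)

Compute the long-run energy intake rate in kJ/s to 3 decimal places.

0.819 kJ/s

R = (0.2×9.55 + 0.13×11.3) / (1 + 0.2×3.42 + 0.13×18.8) = 3.379/4.128 = 0.8186 kJ/s.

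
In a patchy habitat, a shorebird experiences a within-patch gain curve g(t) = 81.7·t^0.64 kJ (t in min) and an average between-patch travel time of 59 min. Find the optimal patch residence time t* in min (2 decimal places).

104.89 min

Optimal t* satisfies g'(t*) = g(t*)/(T + t*).
g'(t) = 0.64·81.7·t^-0.36. Setting 0.64·81.7·t^-0.36 = 81.7·t^0.64/(59+t) gives 0.64(59+t) = t, so 0.36·t = 0.64×59.
t* = 0.64×59/0.36 = 104.9 min.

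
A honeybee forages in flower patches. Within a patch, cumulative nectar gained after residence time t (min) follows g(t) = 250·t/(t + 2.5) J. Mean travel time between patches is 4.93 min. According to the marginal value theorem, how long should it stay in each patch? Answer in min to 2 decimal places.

3.51 min

By the marginal value theorem, leave when the instantaneous gain rate g'(t) equals the habitat-wide average g(t)/(T + t).
g'(t) = 250·2.5/(t + 2.5)². Setting 250·2.5/(t+2.5)² = 250t/[(t+2.5)(4.93+t)] gives 2.5(4.93+t) = t(t+2.5), so t² = 2.5×4.93 = 12.32.
t* = √12.32 = 3.511 min.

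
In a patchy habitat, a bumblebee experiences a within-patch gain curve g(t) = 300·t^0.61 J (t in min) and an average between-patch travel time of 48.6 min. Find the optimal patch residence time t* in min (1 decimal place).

By the marginal value theorem, leave when the instantaneous gain rate g'(t) equals the habitat-wide average g(t)/(T + t).
g'(t) = 0.61·300·t^-0.39. Setting 0.61·300·t^-0.39 = 300·t^0.61/(48.6+t) gives 0.61(48.6+t) = t, so 0.39·t = 0.61×48.6.
t* = 0.61×48.6/0.39 = 76.02 min.

76.0 min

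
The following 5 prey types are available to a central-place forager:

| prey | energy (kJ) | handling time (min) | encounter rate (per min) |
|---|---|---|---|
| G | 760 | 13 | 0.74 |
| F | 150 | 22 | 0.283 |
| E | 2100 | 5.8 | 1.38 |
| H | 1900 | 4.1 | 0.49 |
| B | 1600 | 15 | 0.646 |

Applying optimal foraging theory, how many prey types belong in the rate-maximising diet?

2

E/h in descending order: H 463, E 362, B 107, G 58.5, F 6.82 kJ/min. The optimal diet is the largest prefix of this list for which every included type satisfies E_i/h_i > R on the types above it.
Rate on top 1: 309.4. E: 362 > 309.4 → include.
Rate on top 2: 347.7. B: 107 < 347.7 → exclude; stop.
Optimal diet: H, E — 2 of 5 types.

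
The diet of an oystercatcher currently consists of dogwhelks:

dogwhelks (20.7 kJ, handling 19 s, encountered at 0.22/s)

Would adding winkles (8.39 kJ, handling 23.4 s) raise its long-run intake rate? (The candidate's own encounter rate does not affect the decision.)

Current rate: (0.22×20.7)/(1 + 0.22×19) = 0.8792 kJ/s.
winkles: E/h = 8.39/23.4 = 0.3585 kJ/s.
Since 0.3585 < R, time spent handling winkles is better spent searching.

No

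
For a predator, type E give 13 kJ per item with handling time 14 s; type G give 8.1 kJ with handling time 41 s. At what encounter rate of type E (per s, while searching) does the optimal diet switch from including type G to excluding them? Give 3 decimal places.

Drop type G once their profitability E₂/h₂ falls below the rate achievable on type E alone: E₂/h₂ = λE₁/(1 + λh₁).
Solve for λ: λE₁h₂ = E₂(1 + λh₁) → λ(E₁h₂ − E₂h₁) = E₂ → λ = E₂/(E₁h₂ − E₂h₁).
λ = 8.1/(13×41 − 8.1×14) = 8.1/419.6 = 0.0193 per s.

0.019 per s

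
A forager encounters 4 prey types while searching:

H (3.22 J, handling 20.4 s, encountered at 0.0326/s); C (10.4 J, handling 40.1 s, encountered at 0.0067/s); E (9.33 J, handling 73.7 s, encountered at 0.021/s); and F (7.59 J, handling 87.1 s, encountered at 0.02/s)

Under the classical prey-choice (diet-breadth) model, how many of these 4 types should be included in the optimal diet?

E/h in descending order: C 0.259, H 0.158, E 0.127, F 0.0871 J/s. The optimal diet is the largest prefix of this list for which every included type satisfies E_i/h_i > R on the types above it.
Rate on top 1: 0.05492. H: 0.158 > 0.05492 → include.
Rate on top 2: 0.09032. E: 0.127 > 0.09032 → include.
Rate on top 3: 0.1064. F: 0.0871 < 0.1064 → exclude; stop.
Optimal diet: C, H, E — 3 of 4 types.

3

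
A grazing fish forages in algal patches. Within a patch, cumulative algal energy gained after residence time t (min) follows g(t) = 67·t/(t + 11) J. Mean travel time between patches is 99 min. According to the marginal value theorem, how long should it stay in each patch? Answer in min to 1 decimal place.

33.0 min

By the marginal value theorem, leave when the instantaneous gain rate g'(t) equals the habitat-wide average g(t)/(T + t).
g'(t) = 67·11/(t + 11)². Setting 67·11/(t+11)² = 67t/[(t+11)(99+t)] gives 11(99+t) = t(t+11), so t² = 11×99 = 1089.
t* = √1089 = 33 min.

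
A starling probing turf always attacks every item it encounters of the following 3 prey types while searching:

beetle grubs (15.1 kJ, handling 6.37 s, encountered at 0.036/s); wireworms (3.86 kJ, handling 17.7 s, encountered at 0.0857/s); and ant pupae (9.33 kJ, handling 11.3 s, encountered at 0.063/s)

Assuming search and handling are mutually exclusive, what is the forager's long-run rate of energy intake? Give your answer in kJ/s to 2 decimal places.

0.42 kJ/s

Energy encountered per unit search time: 0.036×15.1 + 0.0857×3.86 + 0.063×9.33 = 1.462 kJ/s.
Handling time per unit search time: 0.036×6.37 + 0.0857×17.7 + 0.063×11.3 = 2.458.
Rate = 1.462/(1 + 2.458) = 0.4228 kJ/s.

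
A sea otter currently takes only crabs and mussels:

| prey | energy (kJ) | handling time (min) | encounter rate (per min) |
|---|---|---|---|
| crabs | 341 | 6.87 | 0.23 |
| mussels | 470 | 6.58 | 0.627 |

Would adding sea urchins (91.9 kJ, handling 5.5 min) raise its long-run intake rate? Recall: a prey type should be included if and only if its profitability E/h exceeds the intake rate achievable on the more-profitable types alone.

No

On crabs and mussels alone, R = ΣλE/(1+Σλh) = 373.1/6.706 = 55.64 kJ/min.
Profitability of sea urchins: 91.9/5.5 = 16.71 kJ/min.
16.71 < 55.64, so adding sea urchins would lower the average — exclude it.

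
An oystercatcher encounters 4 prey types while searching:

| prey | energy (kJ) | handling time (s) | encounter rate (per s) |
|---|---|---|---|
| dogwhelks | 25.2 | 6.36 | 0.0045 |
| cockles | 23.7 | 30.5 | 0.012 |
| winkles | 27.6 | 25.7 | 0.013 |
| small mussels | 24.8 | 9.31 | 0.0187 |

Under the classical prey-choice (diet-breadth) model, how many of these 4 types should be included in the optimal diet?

4

Profitabilities (E/h, kJ/s): dogwhelks 3.96, small mussels 2.66, winkles 1.07, cockles 0.777. Add prey in this order while the next type's profitability exceeds the intake rate on those already taken.
Rate on top 1: 0.1102. small mussels: 2.66 > 0.1102 → include.
Rate on top 2: 0.4799. winkles: 1.07 > 0.4799 → include.
Rate on top 3: 0.609. cockles: 0.777 > 0.609 → include.
Optimal diet: dogwhelks, small mussels, winkles, cockles — 4 of 4 types.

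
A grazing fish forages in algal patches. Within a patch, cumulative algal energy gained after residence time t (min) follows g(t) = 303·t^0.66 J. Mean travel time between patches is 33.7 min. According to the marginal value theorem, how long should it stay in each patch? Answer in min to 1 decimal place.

65.4 min

Optimal t* satisfies g'(t*) = g(t*)/(T + t*).
g'(t) = 0.66·303·t^-0.34. Setting 0.66·303·t^-0.34 = 303·t^0.66/(33.7+t) gives 0.66(33.7+t) = t, so 0.34·t = 0.66×33.7.
t* = 0.66×33.7/0.34 = 65.42 min.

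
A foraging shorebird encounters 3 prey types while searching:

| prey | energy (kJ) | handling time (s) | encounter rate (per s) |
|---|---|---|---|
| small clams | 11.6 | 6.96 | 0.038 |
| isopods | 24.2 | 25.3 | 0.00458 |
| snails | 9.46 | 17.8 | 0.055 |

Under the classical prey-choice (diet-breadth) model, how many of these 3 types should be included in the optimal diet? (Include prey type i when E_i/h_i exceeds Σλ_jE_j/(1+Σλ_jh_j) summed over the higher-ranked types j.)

3

E/h in descending order: small clams 1.67, isopods 0.957, snails 0.531 kJ/s. The optimal diet is the largest prefix of this list for which every included type satisfies E_i/h_i > R on the types above it.
Rate on top 1: 0.3486. isopods: 0.957 > 0.3486 → include.
Rate on top 2: 0.3996. snails: 0.531 > 0.3996 → include.
Optimal diet: small clams, isopods, snails — 3 of 3 types.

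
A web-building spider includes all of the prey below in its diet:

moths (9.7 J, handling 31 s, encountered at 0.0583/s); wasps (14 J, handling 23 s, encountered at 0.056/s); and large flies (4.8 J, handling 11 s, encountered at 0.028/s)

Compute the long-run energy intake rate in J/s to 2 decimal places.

0.34 J/s

Energy encountered per unit search time: 0.0583×9.7 + 0.056×14 + 0.028×4.8 = 1.484 J/s.
Handling time per unit search time: 0.0583×31 + 0.056×23 + 0.028×11 = 3.403.
Rate = 1.484/(1 + 3.403) = 0.337 J/s.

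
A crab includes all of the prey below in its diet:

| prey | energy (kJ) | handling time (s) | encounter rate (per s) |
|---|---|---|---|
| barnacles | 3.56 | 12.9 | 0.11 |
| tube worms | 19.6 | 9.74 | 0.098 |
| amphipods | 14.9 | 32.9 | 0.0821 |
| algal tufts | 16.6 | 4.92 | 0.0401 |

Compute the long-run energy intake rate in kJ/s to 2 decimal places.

Energy encountered per unit search time: 0.11×3.56 + 0.098×19.6 + 0.0821×14.9 + 0.0401×16.6 = 4.201 kJ/s.
Handling time per unit search time: 0.11×12.9 + 0.098×9.74 + 0.0821×32.9 + 0.0401×4.92 = 5.272.
Rate = 4.201/(1 + 5.272) = 0.6699 kJ/s.

0.67 kJ/s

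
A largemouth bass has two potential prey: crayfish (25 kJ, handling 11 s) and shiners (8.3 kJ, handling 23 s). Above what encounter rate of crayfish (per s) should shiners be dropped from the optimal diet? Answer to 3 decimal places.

Drop shiners once their profitability E₂/h₂ falls below the rate achievable on crayfish alone: E₂/h₂ = λE₁/(1 + λh₁).
Solve for λ: λE₁h₂ = E₂(1 + λh₁) → λ(E₁h₂ − E₂h₁) = E₂ → λ = E₂/(E₁h₂ − E₂h₁).
λ = 8.3/(25×23 − 8.3×11) = 8.3/483.7 = 0.01716 per s.

0.017 per s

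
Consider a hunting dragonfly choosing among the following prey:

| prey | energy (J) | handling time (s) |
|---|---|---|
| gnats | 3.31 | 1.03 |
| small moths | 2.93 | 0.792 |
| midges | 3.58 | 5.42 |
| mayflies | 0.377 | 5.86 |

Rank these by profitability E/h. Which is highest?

small moths

In descending order of E/h:
small moths: 2.93/0.792 = 3.7 J/s
gnats: 3.31/1.03 = 3.21 J/s
midges: 3.58/5.42 = 0.661 J/s
mayflies: 0.377/5.86 = 0.0643 J/s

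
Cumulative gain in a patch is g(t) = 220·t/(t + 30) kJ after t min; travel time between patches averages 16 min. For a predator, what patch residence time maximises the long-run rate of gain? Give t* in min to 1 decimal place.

Optimal t* satisfies g'(t*) = g(t*)/(T + t*).
g'(t) = 220·30/(t + 30)². Setting 220·30/(t+30)² = 220t/[(t+30)(16+t)] gives 30(16+t) = t(t+30), so t² = 30×16 = 480.
t* = √480 = 21.91 min.

21.9 min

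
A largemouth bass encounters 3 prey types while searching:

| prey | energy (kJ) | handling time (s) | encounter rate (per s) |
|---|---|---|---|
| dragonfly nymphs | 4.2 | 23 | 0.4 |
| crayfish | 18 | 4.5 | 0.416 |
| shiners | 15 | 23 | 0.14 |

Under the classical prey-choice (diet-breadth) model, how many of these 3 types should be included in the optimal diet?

Profitabilities (E/h, kJ/s): crayfish 4, shiners 0.652, dragonfly nymphs 0.183. Add prey in this order while the next type's profitability exceeds the intake rate on those already taken.
Rate on top 1: 2.607. shiners: 0.652 < 2.607 → exclude; stop.
Optimal diet: crayfish — 1 of 3 types.

1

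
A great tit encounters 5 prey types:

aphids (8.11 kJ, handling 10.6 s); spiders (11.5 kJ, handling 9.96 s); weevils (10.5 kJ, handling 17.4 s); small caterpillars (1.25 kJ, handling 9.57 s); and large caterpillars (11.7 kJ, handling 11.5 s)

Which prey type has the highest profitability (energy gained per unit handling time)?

spiders

Profitability E/h (kJ/s): aphids = 8.11/10.6 = 0.765, spiders = 11.5/9.96 = 1.15, weevils = 10.5/17.4 = 0.603, small caterpillars = 1.25/9.57 = 0.131, large caterpillars = 11.7/11.5 = 1.02.
Ranked: spiders > large caterpillars > aphids > weevils > small caterpillars.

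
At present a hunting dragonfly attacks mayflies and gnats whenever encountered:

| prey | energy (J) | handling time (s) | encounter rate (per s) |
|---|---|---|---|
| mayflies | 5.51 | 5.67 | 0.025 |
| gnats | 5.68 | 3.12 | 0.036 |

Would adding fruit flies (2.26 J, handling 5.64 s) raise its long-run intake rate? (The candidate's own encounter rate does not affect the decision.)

Intake rate on the current diet: R = (0.025×5.51 + 0.036×5.68) / (1 + 0.025×5.67 + 0.036×3.12) = 0.3422/1.254 = 0.2729 J/s.
Profitability of fruit flies: 2.26/5.64 = 0.4007 J/s.
0.4007 > 0.2729, so adding fruit flies raises the average — include it.

Yes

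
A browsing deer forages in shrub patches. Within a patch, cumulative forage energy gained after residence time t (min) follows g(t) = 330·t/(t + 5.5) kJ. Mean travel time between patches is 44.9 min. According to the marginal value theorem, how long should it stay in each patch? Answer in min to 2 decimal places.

15.71 min

Maximise g(t)/(T+t): set derivative to zero → g'(t)(T+t) = g(t).
g'(t) = 330·5.5/(t + 5.5)². Setting 330·5.5/(t+5.5)² = 330t/[(t+5.5)(44.9+t)] gives 5.5(44.9+t) = t(t+5.5), so t² = 5.5×44.9 = 246.9.
t* = √246.9 = 15.71 min.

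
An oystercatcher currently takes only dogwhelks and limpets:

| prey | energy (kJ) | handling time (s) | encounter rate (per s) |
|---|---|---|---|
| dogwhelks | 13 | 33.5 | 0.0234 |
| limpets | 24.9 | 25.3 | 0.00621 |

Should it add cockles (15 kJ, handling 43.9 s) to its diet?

Current rate: (0.0234×13 + 0.00621×24.9)/(1 + 0.0234×33.5 + 0.00621×25.3) = 0.2364 kJ/s.
cockles: E/h = 15/43.9 = 0.3417 kJ/s.
0.3417 > 0.2364, so adding cockles raises the average — include it.

Yes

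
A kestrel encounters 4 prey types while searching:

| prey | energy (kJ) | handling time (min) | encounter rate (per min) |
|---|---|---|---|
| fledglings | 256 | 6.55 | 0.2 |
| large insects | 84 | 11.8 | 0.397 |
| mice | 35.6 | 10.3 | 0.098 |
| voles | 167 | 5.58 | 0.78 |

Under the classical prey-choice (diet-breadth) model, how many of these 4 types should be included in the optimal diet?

Profitabilities (E/h, kJ/min): fledglings 39.1, voles 29.9, large insects 7.12, mice 3.46. Add prey in this order while the next type's profitability exceeds the intake rate on those already taken.
Rate on top 1: 22.16. voles: 29.9 > 22.16 → include.
Rate on top 2: 27.24. large insects: 7.12 < 27.24 → exclude; stop.
Optimal diet: fledglings, voles — 2 of 4 types.

2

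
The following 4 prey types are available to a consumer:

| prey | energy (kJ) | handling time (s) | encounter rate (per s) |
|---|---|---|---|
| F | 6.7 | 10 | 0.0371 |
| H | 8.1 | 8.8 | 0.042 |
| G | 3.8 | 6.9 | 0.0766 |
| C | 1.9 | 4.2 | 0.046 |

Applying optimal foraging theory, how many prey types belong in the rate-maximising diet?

4

E/h in descending order: H 0.92, F 0.67, G 0.551, C 0.452 kJ/s. The optimal diet is the largest prefix of this list for which every included type satisfies E_i/h_i > R on the types above it.
Rate on top 1: 0.2484. F: 0.67 > 0.2484 → include.
Rate on top 2: 0.3383. G: 0.551 > 0.3383 → include.
Rate on top 3: 0.3877. C: 0.452 > 0.3877 → include.
Optimal diet: H, F, G, C — 4 of 4 types.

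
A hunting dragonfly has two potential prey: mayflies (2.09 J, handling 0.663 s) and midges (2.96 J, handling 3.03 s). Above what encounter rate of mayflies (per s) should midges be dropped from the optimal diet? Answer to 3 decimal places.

0.677 per s

At the threshold, the rate on mayflies alone equals the profitability of midges: λ·2.09/(1 + λ·0.663) = 2.96/3.03 = 0.9769.
Rearranging, λ(2.09 − 0.9769×0.663) = 0.9769, so λ = 0.9769/1.442 = 0.6773 per s.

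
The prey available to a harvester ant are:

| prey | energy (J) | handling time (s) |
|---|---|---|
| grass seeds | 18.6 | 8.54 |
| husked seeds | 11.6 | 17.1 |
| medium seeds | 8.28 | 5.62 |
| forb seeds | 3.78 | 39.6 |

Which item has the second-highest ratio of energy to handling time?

medium seeds

In descending order of E/h:
grass seeds: 18.6/8.54 = 2.18 J/s
medium seeds: 8.28/5.62 = 1.47 J/s
husked seeds: 11.6/17.1 = 0.678 J/s
forb seeds: 3.78/39.6 = 0.0955 J/s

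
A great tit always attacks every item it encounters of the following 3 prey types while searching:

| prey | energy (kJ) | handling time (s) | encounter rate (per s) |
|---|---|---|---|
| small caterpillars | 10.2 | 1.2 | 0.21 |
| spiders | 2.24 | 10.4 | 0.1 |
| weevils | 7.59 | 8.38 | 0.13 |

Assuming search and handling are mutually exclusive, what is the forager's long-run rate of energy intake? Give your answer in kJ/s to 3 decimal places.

0.992 kJ/s

Energy encountered per unit search time: 0.21×10.2 + 0.1×2.24 + 0.13×7.59 = 3.353 kJ/s.
Handling time per unit search time: 0.21×1.2 + 0.1×10.4 + 0.13×8.38 = 2.381.
Rate = 3.353/(1 + 2.381) = 0.9915 kJ/s.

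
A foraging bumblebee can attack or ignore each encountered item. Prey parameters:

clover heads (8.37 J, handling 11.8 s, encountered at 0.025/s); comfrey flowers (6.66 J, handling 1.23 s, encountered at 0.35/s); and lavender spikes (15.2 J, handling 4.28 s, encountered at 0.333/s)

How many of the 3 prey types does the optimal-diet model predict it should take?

Profitabilities (E/h, J/s): comfrey flowers 5.41, lavender spikes 3.55, clover heads 0.709. Add prey in this order while the next type's profitability exceeds the intake rate on those already taken.
Rate on top 1: 1.63. lavender spikes: 3.55 > 1.63 → include.
Rate on top 2: 2.589. clover heads: 0.709 < 2.589 → exclude; stop.
Optimal diet: comfrey flowers, lavender spikes — 2 of 3 types.

2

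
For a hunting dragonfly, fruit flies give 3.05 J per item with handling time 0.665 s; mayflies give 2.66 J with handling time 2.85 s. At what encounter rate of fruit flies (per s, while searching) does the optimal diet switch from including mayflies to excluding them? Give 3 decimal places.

0.384 per s

Drop mayflies once their profitability E₂/h₂ falls below the rate achievable on fruit flies alone: E₂/h₂ = λE₁/(1 + λh₁).
Solve for λ: λE₁h₂ = E₂(1 + λh₁) → λ(E₁h₂ − E₂h₁) = E₂ → λ = E₂/(E₁h₂ − E₂h₁).
λ = 2.66/(3.05×2.85 − 2.66×0.665) = 2.66/6.924 = 0.3842 per s.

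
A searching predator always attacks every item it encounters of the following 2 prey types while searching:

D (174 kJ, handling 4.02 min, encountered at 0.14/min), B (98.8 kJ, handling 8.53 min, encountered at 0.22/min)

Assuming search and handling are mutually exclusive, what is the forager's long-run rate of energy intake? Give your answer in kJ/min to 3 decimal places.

R = (0.14×174 + 0.22×98.8) / (1 + 0.14×4.02 + 0.22×8.53) = 46.1/3.439 = 13.4 kJ/min.

13.402 kJ/min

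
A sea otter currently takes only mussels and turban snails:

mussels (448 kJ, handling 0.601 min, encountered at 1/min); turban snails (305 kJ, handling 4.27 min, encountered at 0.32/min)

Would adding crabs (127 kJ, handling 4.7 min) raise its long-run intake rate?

No

On mussels and turban snails alone, R = ΣλE/(1+Σλh) = 545.6/2.967 = 183.9 kJ/min.
Profitability of crabs: 127/4.7 = 27.02 kJ/min.
Since 27.02 < R, time spent handling crabs is better spent searching.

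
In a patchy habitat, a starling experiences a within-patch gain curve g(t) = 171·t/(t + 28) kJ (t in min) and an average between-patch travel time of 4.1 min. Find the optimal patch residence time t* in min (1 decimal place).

By the marginal value theorem, leave when the instantaneous gain rate g'(t) equals the habitat-wide average g(t)/(T + t).
g'(t) = 171·28/(t + 28)². Setting 171·28/(t+28)² = 171t/[(t+28)(4.1+t)] gives 28(4.1+t) = t(t+28), so t² = 28×4.1 = 114.8.
t* = √114.8 = 10.71 min.

10.7 min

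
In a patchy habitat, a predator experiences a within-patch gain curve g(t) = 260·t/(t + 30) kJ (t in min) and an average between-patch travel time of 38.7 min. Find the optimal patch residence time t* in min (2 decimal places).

Optimal t* satisfies g'(t*) = g(t*)/(T + t*).
g'(t) = 260·30/(t + 30)². Setting 260·30/(t+30)² = 260t/[(t+30)(38.7+t)] gives 30(38.7+t) = t(t+30), so t² = 30×38.7 = 1161.
t* = √1161 = 34.07 min.

34.07 min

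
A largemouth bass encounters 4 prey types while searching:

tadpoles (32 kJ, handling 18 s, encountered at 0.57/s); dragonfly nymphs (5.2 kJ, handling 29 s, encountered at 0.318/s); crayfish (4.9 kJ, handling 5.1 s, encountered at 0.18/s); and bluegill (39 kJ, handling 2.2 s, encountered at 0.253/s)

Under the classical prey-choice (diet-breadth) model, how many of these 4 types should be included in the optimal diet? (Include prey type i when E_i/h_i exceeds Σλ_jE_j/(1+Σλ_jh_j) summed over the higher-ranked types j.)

1

Rank by E/h (kJ/s): bluegill 17.7, tadpoles 1.78, crayfish 0.961, dragonfly nymphs 0.179. Include each in turn until the next type's E/h falls below the running intake rate.
Rate on top 1: 6.339. tadpoles: 1.78 < 6.339 → exclude; stop.
Optimal diet: bluegill — 1 of 4 types.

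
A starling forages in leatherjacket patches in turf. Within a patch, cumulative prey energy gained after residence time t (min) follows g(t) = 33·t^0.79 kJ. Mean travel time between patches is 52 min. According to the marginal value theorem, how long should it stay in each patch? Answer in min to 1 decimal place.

195.6 min

Optimal t* satisfies g'(t*) = g(t*)/(T + t*).
g'(t) = 0.79·33·t^-0.21. Setting 0.79·33·t^-0.21 = 33·t^0.79/(52+t) gives 0.79(52+t) = t, so 0.21·t = 0.79×52.
t* = 0.79×52/0.21 = 195.6 min.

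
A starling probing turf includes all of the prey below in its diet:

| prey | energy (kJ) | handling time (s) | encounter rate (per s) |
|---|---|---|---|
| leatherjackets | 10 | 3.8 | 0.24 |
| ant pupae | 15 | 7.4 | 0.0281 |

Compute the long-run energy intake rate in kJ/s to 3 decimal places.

1.331 kJ/s

R = (0.24×10 + 0.0281×15) / (1 + 0.24×3.8 + 0.0281×7.4) = 2.821/2.12 = 1.331 kJ/s.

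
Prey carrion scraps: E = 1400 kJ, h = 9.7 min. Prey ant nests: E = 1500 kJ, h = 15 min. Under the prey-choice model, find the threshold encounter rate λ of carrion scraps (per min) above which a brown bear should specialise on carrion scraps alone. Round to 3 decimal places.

0.233 per min

At the threshold, the rate on carrion scraps alone equals the profitability of ant nests: λ·1400/(1 + λ·9.7) = 1500/15 = 100.
Rearranging, λ(1400 − 100×9.7) = 100, so λ = 100/430 = 0.2326 per min.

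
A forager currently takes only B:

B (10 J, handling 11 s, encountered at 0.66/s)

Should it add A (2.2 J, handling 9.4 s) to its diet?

No

Intake rate on the current diet: R = (0.66×10) / (1 + 0.66×11) = 6.6/8.26 = 0.799 J/s.
A: E/h = 2.2/9.4 = 0.234 J/s.
Since 0.234 < R, time spent handling A is better spent searching.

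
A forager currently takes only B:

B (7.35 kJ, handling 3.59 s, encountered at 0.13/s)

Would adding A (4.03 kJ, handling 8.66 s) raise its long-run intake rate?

No

Intake rate on the current diet: R = (0.13×7.35) / (1 + 0.13×3.59) = 0.9555/1.467 = 0.6515 kJ/s.
Profitability of A: 4.03/8.66 = 0.4654 kJ/s.
0.4654 < 0.6515, so adding A would lower the average — exclude it.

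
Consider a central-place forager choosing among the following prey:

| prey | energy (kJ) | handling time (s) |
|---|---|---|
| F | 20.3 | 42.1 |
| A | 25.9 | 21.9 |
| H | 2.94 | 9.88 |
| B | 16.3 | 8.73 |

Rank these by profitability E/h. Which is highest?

In descending order of E/h:
B: 16.3/8.73 = 1.87 kJ/s
A: 25.9/21.9 = 1.18 kJ/s
F: 20.3/42.1 = 0.482 kJ/s
H: 2.94/9.88 = 0.298 kJ/s

B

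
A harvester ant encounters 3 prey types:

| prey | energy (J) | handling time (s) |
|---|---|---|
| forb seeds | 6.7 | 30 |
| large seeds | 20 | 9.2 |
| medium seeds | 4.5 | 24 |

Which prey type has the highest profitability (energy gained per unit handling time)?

large seeds

Profitability E/h (J/s): forb seeds = 6.7/30 = 0.223, large seeds = 20/9.2 = 2.17, medium seeds = 4.5/24 = 0.188.
Ranked: large seeds > forb seeds > medium seeds.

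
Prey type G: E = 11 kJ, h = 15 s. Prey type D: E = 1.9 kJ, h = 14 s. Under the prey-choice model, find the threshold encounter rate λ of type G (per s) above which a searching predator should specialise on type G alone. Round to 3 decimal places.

0.015 per s

The zero-one rule: include type D iff E₂/h₂ > λE₁/(1+λh₁). Equality gives the switch point.
λE₁h₂ = E₂ + λE₂h₁ ⇒ λ = E₂/(E₁h₂ − E₂h₁) = 1.9/(154 − 28.5) = 0.01514 per s.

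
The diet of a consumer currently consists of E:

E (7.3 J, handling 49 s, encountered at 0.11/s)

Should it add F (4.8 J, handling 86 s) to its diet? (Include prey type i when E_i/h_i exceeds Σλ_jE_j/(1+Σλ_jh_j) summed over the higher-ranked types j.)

Intake rate on the current diet: R = (0.11×7.3) / (1 + 0.11×49) = 0.803/6.39 = 0.1257 J/s.
F: E/h = 4.8/86 = 0.05581 J/s.
0.05581 < 0.1257, so adding F would lower the average — exclude it.

No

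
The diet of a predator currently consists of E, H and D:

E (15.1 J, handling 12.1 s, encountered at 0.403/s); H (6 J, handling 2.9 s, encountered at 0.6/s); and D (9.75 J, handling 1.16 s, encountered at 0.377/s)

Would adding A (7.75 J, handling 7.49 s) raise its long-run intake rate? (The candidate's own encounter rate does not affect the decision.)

On E, H and D alone, R = ΣλE/(1+Σλh) = 13.36/8.054 = 1.659 J/s.
Profitability of A: 7.75/7.49 = 1.035 J/s.
1.035 < 1.659, so adding A would lower the average — exclude it.

No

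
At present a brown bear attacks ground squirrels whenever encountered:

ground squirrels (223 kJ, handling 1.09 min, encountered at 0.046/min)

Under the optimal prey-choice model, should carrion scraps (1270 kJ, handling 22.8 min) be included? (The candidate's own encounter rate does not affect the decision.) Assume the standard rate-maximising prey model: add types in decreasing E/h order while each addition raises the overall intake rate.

Current rate: (0.046×223)/(1 + 0.046×1.09) = 9.768 kJ/min.
Profitability of carrion scraps: 1270/22.8 = 55.7 kJ/min.
Since 55.7 > R, including carrion scraps increases the long-run rate.

Yes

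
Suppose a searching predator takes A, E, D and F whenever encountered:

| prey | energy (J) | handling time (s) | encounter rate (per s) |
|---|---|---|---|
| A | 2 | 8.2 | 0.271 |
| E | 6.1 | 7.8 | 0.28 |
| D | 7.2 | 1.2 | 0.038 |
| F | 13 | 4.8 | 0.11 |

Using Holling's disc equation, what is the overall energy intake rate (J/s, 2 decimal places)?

0.66 J/s

Energy encountered per unit search time: 0.271×2 + 0.28×6.1 + 0.038×7.2 + 0.11×13 = 3.954 J/s.
Handling time per unit search time: 0.271×8.2 + 0.28×7.8 + 0.038×1.2 + 0.11×4.8 = 4.98.
Rate = 3.954/(1 + 4.98) = 0.6612 J/s.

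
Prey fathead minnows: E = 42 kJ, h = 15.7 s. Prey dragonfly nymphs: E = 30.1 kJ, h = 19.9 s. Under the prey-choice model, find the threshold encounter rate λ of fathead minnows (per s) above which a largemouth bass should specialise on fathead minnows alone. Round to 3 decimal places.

Drop dragonfly nymphs once their profitability E₂/h₂ falls below the rate achievable on fathead minnows alone: E₂/h₂ = λE₁/(1 + λh₁).
Solve for λ: λE₁h₂ = E₂(1 + λh₁) → λ(E₁h₂ − E₂h₁) = E₂ → λ = E₂/(E₁h₂ − E₂h₁).
λ = 30.1/(42×19.9 − 30.1×15.7) = 30.1/363.2 = 0.08287 per s.

0.083 per s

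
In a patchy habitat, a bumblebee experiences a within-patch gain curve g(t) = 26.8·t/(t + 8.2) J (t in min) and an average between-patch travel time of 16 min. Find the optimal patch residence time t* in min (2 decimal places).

11.45 min

By the marginal value theorem, leave when the instantaneous gain rate g'(t) equals the habitat-wide average g(t)/(T + t).
g'(t) = 26.8·8.2/(t + 8.2)². Setting 26.8·8.2/(t+8.2)² = 26.8t/[(t+8.2)(16+t)] gives 8.2(16+t) = t(t+8.2), so t² = 8.2×16 = 131.2.
t* = √131.2 = 11.45 min.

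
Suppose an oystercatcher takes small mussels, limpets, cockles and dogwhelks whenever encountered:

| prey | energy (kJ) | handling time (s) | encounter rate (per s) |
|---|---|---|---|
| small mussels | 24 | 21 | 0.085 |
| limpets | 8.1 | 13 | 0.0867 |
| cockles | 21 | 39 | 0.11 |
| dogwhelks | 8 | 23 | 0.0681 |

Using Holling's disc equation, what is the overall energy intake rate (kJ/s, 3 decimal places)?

Energy encountered per unit search time: 0.085×24 + 0.0867×8.1 + 0.11×21 + 0.0681×8 = 5.597 kJ/s.
Handling time per unit search time: 0.085×21 + 0.0867×13 + 0.11×39 + 0.0681×23 = 8.768.
Rate = 5.597/(1 + 8.768) = 0.573 kJ/s.

0.573 kJ/s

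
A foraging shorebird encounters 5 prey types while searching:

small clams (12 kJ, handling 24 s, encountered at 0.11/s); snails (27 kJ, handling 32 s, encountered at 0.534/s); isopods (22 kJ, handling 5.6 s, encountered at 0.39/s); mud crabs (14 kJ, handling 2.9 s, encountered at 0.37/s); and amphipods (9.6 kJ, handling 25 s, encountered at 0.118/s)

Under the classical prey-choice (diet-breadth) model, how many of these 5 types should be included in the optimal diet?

2

E/h in descending order: mud crabs 4.83, isopods 3.93, snails 0.844, small clams 0.5, amphipods 0.384 kJ/s. The optimal diet is the largest prefix of this list for which every included type satisfies E_i/h_i > R on the types above it.
Rate on top 1: 2.499. isopods: 3.93 > 2.499 → include.
Rate on top 2: 3.232. snails: 0.844 < 3.232 → exclude; stop.
Optimal diet: mud crabs, isopods — 2 of 5 types.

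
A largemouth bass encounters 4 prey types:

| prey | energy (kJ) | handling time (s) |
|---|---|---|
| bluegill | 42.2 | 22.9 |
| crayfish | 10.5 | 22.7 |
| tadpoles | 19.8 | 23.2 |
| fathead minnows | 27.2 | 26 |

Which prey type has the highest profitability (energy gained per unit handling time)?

bluegill

Profitability E/h (kJ/s): bluegill = 42.2/22.9 = 1.84, crayfish = 10.5/22.7 = 0.463, tadpoles = 19.8/23.2 = 0.853, fathead minnows = 27.2/26 = 1.05.
Ranked: bluegill > fathead minnows > tadpoles > crayfish.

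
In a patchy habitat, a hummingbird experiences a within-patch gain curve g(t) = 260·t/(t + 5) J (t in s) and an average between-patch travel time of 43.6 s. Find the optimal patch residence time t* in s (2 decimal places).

14.76 s

Optimal t* satisfies g'(t*) = g(t*)/(T + t*).
g'(t) = 260·5/(t + 5)². Setting 260·5/(t+5)² = 260t/[(t+5)(43.6+t)] gives 5(43.6+t) = t(t+5), so t² = 5×43.6 = 218.
t* = √218 = 14.76 s.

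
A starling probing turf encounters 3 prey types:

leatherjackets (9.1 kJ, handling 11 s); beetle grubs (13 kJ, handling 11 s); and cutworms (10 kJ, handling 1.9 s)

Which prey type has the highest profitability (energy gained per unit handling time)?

Profitability E/h (kJ/s): leatherjackets = 9.1/11 = 0.827, beetle grubs = 13/11 = 1.18, cutworms = 10/1.9 = 5.26.
Ranked: cutworms > beetle grubs > leatherjackets.

cutworms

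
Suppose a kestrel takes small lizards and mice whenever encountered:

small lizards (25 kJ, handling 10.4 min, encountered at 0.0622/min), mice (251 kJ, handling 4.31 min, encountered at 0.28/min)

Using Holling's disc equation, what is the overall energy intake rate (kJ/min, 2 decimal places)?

R = Σλ_iE_i / (1 + Σλ_ih_i)
Numerator: 0.0622×25 + 0.28×251 = 71.84
Denominator: 1 + 0.0622×10.4 + 0.28×4.31 = 2.854
R = 71.84/2.854 = 25.17 kJ/min

25.17 kJ/min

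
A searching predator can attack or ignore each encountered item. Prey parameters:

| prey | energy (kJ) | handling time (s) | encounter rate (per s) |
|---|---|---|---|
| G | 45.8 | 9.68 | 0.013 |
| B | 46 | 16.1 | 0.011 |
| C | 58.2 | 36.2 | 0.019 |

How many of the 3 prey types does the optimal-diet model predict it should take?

Rank by E/h (kJ/s): G 4.73, B 2.86, C 1.61. Include each in turn until the next type's E/h falls below the running intake rate.
Rate on top 1: 0.5288. B: 2.86 > 0.5288 → include.
Rate on top 2: 0.8453. C: 1.61 > 0.8453 → include.
Optimal diet: G, B, C — 3 of 3 types.

3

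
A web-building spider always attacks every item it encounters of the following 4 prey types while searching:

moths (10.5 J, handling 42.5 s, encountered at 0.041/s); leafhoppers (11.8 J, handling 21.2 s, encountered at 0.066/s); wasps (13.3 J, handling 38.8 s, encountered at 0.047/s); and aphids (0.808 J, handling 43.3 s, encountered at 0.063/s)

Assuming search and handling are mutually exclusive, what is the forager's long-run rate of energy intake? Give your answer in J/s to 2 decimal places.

0.22 J/s

R = Σλ_iE_i / (1 + Σλ_ih_i)
Numerator: 0.041×10.5 + 0.066×11.8 + 0.047×13.3 + 0.063×0.808 = 1.885
Denominator: 1 + 0.041×42.5 + 0.066×21.2 + 0.047×38.8 + 0.063×43.3 = 8.693
R = 1.885/8.693 = 0.2169 J/s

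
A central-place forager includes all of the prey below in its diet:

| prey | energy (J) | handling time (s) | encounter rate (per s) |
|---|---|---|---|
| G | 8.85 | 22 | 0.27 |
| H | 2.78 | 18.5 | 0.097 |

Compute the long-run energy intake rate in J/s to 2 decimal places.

R = (0.27×8.85 + 0.097×2.78) / (1 + 0.27×22 + 0.097×18.5) = 2.659/8.735 = 0.3044 J/s.

0.30 J/s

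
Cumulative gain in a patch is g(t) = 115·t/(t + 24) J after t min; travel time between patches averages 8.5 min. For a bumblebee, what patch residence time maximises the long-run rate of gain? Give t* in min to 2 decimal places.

By the marginal value theorem, leave when the instantaneous gain rate g'(t) equals the habitat-wide average g(t)/(T + t).
g'(t) = 115·24/(t + 24)². Setting 115·24/(t+24)² = 115t/[(t+24)(8.5+t)] gives 24(8.5+t) = t(t+24), so t² = 24×8.5 = 204.
t* = √204 = 14.28 min.

14.28 min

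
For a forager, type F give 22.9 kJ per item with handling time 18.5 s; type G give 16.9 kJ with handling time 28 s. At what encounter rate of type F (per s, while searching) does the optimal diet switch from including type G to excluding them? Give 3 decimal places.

Drop type G once their profitability E₂/h₂ falls below the rate achievable on type F alone: E₂/h₂ = λE₁/(1 + λh₁).
Solve for λ: λE₁h₂ = E₂(1 + λh₁) → λ(E₁h₂ − E₂h₁) = E₂ → λ = E₂/(E₁h₂ − E₂h₁).
λ = 16.9/(22.9×28 − 16.9×18.5) = 16.9/328.5 = 0.05144 per s.

0.051 per s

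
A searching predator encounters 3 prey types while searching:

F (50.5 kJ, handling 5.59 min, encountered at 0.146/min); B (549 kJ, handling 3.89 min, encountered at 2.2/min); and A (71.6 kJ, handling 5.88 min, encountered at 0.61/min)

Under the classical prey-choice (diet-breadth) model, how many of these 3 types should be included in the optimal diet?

1

E/h in descending order: B 141, A 12.2, F 9.03 kJ/min. The optimal diet is the largest prefix of this list for which every included type satisfies E_i/h_i > R on the types above it.
Rate on top 1: 126.4. A: 12.2 < 126.4 → exclude; stop.
Optimal diet: B — 1 of 3 types.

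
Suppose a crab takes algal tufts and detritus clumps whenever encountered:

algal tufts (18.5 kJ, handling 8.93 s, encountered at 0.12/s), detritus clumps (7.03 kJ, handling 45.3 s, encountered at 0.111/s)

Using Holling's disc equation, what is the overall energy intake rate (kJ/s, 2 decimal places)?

R = Σλ_iE_i / (1 + Σλ_ih_i)
Numerator: 0.12×18.5 + 0.111×7.03 = 3
Denominator: 1 + 0.12×8.93 + 0.111×45.3 = 7.1
R = 3/7.1 = 0.4226 kJ/s

0.42 kJ/s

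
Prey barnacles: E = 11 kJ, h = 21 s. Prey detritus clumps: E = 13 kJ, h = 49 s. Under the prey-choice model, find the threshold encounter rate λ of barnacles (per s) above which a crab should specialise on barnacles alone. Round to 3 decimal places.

0.049 per s

Drop detritus clumps once their profitability E₂/h₂ falls below the rate achievable on barnacles alone: E₂/h₂ = λE₁/(1 + λh₁).
Solve for λ: λE₁h₂ = E₂(1 + λh₁) → λ(E₁h₂ − E₂h₁) = E₂ → λ = E₂/(E₁h₂ − E₂h₁).
λ = 13/(11×49 − 13×21) = 13/266 = 0.04887 per s.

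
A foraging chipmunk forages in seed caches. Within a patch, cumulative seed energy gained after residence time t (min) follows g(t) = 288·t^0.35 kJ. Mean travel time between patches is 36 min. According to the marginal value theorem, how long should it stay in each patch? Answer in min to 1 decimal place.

19.4 min

Maximise g(t)/(T+t): set derivative to zero → g'(t)(T+t) = g(t).
g'(t) = 0.35·288·t^-0.65. Setting 0.35·288·t^-0.65 = 288·t^0.35/(36+t) gives 0.35(36+t) = t, so 0.65·t = 0.35×36.
t* = 0.35×36/0.65 = 19.38 min.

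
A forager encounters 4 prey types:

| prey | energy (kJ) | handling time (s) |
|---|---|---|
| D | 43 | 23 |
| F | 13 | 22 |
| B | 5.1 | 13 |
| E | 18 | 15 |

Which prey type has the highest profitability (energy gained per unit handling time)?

D

Profitability E/h (kJ/s): D = 43/23 = 1.87, F = 13/22 = 0.591, B = 5.1/13 = 0.392, E = 18/15 = 1.2.
Ranked: D > E > F > B.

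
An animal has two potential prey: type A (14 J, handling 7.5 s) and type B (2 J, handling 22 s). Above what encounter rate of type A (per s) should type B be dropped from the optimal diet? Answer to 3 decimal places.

Drop type B once their profitability E₂/h₂ falls below the rate achievable on type A alone: E₂/h₂ = λE₁/(1 + λh₁).
Solve for λ: λE₁h₂ = E₂(1 + λh₁) → λ(E₁h₂ − E₂h₁) = E₂ → λ = E₂/(E₁h₂ − E₂h₁).
λ = 2/(14×22 − 2×7.5) = 2/293 = 0.006826 per s.

0.007 per s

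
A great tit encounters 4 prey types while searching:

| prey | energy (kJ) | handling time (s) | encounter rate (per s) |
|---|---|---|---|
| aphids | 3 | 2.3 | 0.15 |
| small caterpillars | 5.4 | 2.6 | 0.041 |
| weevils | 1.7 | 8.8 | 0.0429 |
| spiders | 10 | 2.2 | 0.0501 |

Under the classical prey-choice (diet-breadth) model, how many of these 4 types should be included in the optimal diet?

E/h in descending order: spiders 4.55, small caterpillars 2.08, aphids 1.3, weevils 0.193 kJ/s. The optimal diet is the largest prefix of this list for which every included type satisfies E_i/h_i > R on the types above it.
Rate on top 1: 0.4513. small caterpillars: 2.08 > 0.4513 → include.
Rate on top 2: 0.5937. aphids: 1.3 > 0.5937 → include.
Rate on top 3: 0.7507. weevils: 0.193 < 0.7507 → exclude; stop.
Optimal diet: spiders, small caterpillars, aphids — 3 of 4 types.

3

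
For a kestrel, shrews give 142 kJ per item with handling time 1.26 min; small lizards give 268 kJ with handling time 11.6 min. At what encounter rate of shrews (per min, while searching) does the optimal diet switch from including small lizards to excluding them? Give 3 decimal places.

Drop small lizards once their profitability E₂/h₂ falls below the rate achievable on shrews alone: E₂/h₂ = λE₁/(1 + λh₁).
Solve for λ: λE₁h₂ = E₂(1 + λh₁) → λ(E₁h₂ − E₂h₁) = E₂ → λ = E₂/(E₁h₂ − E₂h₁).
λ = 268/(142×11.6 − 268×1.26) = 268/1310 = 0.2047 per min.

0.205 per min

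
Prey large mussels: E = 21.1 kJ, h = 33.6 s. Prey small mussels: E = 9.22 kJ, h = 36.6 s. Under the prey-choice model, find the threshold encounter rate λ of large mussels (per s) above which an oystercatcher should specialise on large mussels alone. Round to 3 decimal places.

0.020 per s

At the threshold, the rate on large mussels alone equals the profitability of small mussels: λ·21.1/(1 + λ·33.6) = 9.22/36.6 = 0.2519.
Rearranging, λ(21.1 − 0.2519×33.6) = 0.2519, so λ = 0.2519/12.64 = 0.01994 per s.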